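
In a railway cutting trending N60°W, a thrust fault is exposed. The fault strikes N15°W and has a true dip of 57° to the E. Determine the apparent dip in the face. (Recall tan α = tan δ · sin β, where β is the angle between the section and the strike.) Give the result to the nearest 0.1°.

The section lies 45° from the strike.
tan α = tan 57° × sin 45° = 1.5399 × 0.7071 = 1.0888
apparent dip = arctan 1.0888 = 47.44°

47.4°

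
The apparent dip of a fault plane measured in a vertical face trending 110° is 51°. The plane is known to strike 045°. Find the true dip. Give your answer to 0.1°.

β = acute angle between strike 045° and section 110° = 65°.
tan δ = tan α / sin β = tan 51° / sin 65° = 1.2349 / 0.9063 = 1.3626
true dip = arctan 1.3626 = 53.72°

53.7°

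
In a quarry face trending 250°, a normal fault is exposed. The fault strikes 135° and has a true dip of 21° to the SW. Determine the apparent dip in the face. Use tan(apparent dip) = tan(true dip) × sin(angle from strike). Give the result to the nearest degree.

19°

Angle between strike (135°) and section (250°): β = 65°.
tan(apparent dip) = tan 21° · sin 65° = 0.3479
α = arctan(0.3479) = 19.18°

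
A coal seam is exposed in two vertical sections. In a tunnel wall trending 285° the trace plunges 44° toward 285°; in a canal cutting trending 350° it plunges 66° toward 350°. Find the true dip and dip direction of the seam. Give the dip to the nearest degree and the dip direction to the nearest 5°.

Each apparent-dip line lies in the plane. As unit vectors (x east, y north, z up), v₁ plunges 44°→285° and v₂ plunges 66°→350°.
The plane normal is n = v₁ × v₂ ∝ (-0.108, 0.586, 0.265).
Dip δ = arctan(|n_h|/n_z) = arctan(0.596/0.265) = 66.0°.
Dip direction = azimuth of (n_x, n_y) = atan2(-0.108, 0.586) = 350°.

true dip 66°, dip direction 350°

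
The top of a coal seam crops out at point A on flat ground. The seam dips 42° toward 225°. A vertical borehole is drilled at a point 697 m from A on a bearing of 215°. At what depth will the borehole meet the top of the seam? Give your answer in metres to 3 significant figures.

618 m

The hole lies 10° from the dip direction, so the down-dip offset is 697 × cos 10° = 686.41 m.
Depth = down-dip offset × tan(dip) = 686.41 × tan 42° = 686.41 × 0.9004
Depth = 618.05 m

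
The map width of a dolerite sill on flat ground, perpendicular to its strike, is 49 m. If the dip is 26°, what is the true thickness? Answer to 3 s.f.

21.5 m

True thickness t = w · sin(dip) = 49 × sin 26°
t = 49 × 0.4384 = 21.480 m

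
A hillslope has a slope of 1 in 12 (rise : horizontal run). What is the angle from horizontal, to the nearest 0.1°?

tan θ = 1/12 = 0.0833
θ = arctan(0.0833) = 4.76°

4.8°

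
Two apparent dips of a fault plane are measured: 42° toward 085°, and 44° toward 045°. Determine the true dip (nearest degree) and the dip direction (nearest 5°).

true dip 45°, dip direction 060°

Each apparent-dip line lies in the plane. As unit vectors (x east, y north, z up), v₁ plunges 42°→085° and v₂ plunges 44°→045°.
n = v₁ × v₂ = (0.295, 0.174, 0.344) (taken with n_z > 0).
Dip δ = arctan(|n_h|/n_z) = arctan(0.343/0.344) = 44.9°.
Dip direction = azimuth of (n_x, n_y) = atan2(0.295, 0.174) = 60°.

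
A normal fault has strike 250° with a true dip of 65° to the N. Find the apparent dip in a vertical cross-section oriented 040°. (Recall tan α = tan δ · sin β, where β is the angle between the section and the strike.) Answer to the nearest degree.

47°

The section lies 30° from the strike.
tan α = tan 65° × sin 30° = 2.1445 × 0.5000 = 1.0723
α = arctan(1.0723) = 47.00°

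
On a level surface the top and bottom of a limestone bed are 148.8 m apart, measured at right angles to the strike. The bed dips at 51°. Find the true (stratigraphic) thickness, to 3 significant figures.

True thickness t = w · sin(dip) = 148.8 × sin 51°
t = 148.8 × 0.7771 = 115.639 m

116 m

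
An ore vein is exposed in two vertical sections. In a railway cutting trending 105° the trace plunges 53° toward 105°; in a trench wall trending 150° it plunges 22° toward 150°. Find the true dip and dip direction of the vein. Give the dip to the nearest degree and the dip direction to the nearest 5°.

Each apparent-dip line lies in the plane. As unit vectors (x east, y north, z up), v₁ plunges 53°→105° and v₂ plunges 22°→150°.
The plane normal is n = v₁ × v₂ ∝ (0.583, 0.152, 0.395).
True dip = arccos(n_z / |n|) = arccos(0.5478) = 56.8°.
The horizontal component of n points toward azimuth atan2(n_x, n_y) = 75°, the dip direction.

true dip 57°, dip direction 075°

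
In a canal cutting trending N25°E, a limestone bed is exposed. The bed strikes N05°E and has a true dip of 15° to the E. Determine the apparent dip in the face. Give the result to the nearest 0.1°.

Angle between strike (N05°E) and section (N25°E): β = 20°.
tan α = tan 15° × sin 20° = 0.2679 × 0.3420 = 0.0916
α = arctan(0.0916) = 5.24°

5.2°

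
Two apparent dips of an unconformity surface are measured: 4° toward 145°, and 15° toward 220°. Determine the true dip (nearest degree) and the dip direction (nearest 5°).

Represent each trace as a vector plunging at its apparent dip toward its trend (east-north-up frame): v₁ = (0.572, -0.817, -0.070), v₂ = (-0.621, -0.740, -0.259).
The plane normal is n = v₁ × v₂ ∝ (-0.160, -0.191, 0.931).
tan δ = √(n_x²+n_y²)/n_z = 0.249/0.931, so δ = 15.0°.
The horizontal component of n points toward azimuth atan2(n_x, n_y) = 220°, the dip direction.

true dip 15°, dip direction 220°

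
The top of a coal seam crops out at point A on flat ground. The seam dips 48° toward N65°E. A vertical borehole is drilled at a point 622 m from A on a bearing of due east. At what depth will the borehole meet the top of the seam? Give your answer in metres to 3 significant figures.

The hole lies 25° from the dip direction, so the down-dip offset is 622 × cos 25° = 563.72 m.
Depth = down-dip offset × tan(dip) = 563.72 × tan 48° = 563.72 × 1.1106
Depth = 626.08 m

626 m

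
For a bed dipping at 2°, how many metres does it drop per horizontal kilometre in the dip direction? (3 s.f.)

drop per km = 1000 × tan 2° = 1000 × 0.0349

34.9 m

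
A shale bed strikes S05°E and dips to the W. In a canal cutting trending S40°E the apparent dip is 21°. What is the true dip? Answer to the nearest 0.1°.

33.8°

The section is 35° from the strike.
tan δ = tan α / sin β = tan 21° / sin 35° = 0.3839 / 0.5736 = 0.6692
true dip = arctan 0.6692 = 33.79°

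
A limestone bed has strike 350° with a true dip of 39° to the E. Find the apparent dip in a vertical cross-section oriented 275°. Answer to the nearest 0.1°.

38.0°

The section lies 75° from the strike.
tan α = tan 39° × sin 75° = 0.8098 × 0.9659 = 0.7822
α = arctan(0.7822) = 38.03°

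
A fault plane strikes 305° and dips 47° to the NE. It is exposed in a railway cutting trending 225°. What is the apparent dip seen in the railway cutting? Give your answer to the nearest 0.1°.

46.6°

The strike is 305° and the section trends 225°; the acute angle between them is β = 80°.
tan(apparent dip) = tan 47° · sin 80° = 1.0561
α = arctan(1.0561) = 46.56°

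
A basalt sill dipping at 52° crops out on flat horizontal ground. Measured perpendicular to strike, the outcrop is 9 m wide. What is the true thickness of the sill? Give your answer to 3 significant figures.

True thickness t = w · sin(dip) = 9 × sin 52°
t = 9 × 0.7880 = 7.092 m

7.09 m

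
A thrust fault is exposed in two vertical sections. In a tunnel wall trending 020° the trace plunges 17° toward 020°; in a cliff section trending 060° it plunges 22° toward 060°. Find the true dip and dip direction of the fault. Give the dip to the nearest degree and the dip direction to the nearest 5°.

true dip 22°, dip direction 060°

Represent each trace as a vector plunging at its apparent dip toward its trend (east-north-up frame): v₁ = (0.327, 0.899, -0.292), v₂ = (0.803, 0.464, -0.375).
n = v₁ × v₂ = (0.201, 0.112, 0.570) (taken with n_z > 0).
True dip = arccos(n_z / |n|) = arccos(0.9272) = 22.0°.
Dip direction = azimuth of (n_x, n_y) = atan2(0.201, 0.112) = 61°.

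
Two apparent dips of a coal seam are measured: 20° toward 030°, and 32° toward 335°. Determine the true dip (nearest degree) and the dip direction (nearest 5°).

true dip 32°, dip direction 335°

Represent each trace as a vector plunging at its apparent dip toward its trend (east-north-up frame): v₁ = (0.470, 0.814, -0.342), v₂ = (-0.358, 0.769, -0.530).
n = v₁ × v₂ = (-0.168, 0.372, 0.653) (taken with n_z > 0).
tan δ = √(n_x²+n_y²)/n_z = 0.408/0.653, so δ = 32.0°.
Dip direction = azimuth of (n_x, n_y) = atan2(-0.168, 0.372) = 336°.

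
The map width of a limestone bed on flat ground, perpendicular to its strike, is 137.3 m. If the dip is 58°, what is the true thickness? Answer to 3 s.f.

116 m

True thickness t = w · sin(dip) = 137.3 × sin 58°
t = 137.3 × 0.8480 = 116.437 m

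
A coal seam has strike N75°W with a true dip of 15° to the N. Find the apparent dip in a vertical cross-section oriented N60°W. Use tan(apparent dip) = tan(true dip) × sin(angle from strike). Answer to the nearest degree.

4°

The section lies 15° from the strike.
tan(apparent dip) = tan 15° · sin 15° = 0.0694
apparent dip = arctan 0.0694 = 3.97°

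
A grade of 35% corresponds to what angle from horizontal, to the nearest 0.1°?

19.3°

tan θ = 35/100 = 0.3500
θ = arctan(0.3500) = 19.29°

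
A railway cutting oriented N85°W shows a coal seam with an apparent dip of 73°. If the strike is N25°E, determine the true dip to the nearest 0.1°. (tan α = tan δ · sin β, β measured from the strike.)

The section is 70° from the strike.
tan(true dip) = tan 73° / sin 70° = 3.4808
δ = arctan(3.4808) = 73.97°

74.0°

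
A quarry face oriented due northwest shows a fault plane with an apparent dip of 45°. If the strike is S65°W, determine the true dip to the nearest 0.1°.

β = acute angle between strike S65°W and section due northwest = 70°.
tan(true dip) = tan 45° / sin 70° = 1.0642
true dip = arctan 1.0642 = 46.78°

46.8°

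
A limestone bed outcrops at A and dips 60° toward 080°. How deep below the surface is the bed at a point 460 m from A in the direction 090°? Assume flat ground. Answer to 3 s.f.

The hole lies 10° from the dip direction, so the down-dip offset is 460 × cos 10° = 453.01 m.
Depth = down-dip offset × tan(dip) = 453.01 × tan 60° = 453.01 × 1.7321
Depth = 784.64 m

785 m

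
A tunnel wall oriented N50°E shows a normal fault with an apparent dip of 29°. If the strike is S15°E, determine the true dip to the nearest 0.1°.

31.5°

The section is 65° from the strike.
tan(true dip) = tan 29° / sin 65° = 0.6116
δ = arctan(0.6116) = 31.45°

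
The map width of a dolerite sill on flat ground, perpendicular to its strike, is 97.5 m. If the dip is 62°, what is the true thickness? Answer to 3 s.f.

True thickness t = w · sin(dip) = 97.5 × sin 62°
t = 97.5 × 0.8829 = 86.087 m

86.1 m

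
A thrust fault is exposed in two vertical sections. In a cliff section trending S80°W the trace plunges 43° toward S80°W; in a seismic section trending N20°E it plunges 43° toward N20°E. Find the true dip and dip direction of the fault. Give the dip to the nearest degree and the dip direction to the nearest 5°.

true dip 62°, dip direction 320°

Represent each trace as a vector plunging at its apparent dip toward its trend (east-north-up frame): v₁ = (-0.720, -0.127, -0.682), v₂ = (0.250, 0.687, -0.682).
Cross product v₁ × v₂ gives the pole to the plane: n ∝ (-0.555, 0.662, 0.463).
True dip = arccos(n_z / |n|) = arccos(0.4725) = 61.8°.
Dip direction = atan2(-0.555, 0.662) = 320° (azimuth of n's horizontal projection).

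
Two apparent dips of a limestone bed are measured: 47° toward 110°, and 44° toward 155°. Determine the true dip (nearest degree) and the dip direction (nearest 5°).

true dip 48°, dip direction 125°

Represent each trace as a vector plunging at its apparent dip toward its trend (east-north-up frame): v₁ = (0.641, -0.233, -0.731), v₂ = (0.304, -0.652, -0.695).
The plane normal is n = v₁ × v₂ ∝ (0.315, -0.223, 0.347).
Dip δ = arctan(|n_h|/n_z) = arctan(0.386/0.347) = 48.0°.
Dip direction = atan2(0.315, -0.223) = 125° (azimuth of n's horizontal projection).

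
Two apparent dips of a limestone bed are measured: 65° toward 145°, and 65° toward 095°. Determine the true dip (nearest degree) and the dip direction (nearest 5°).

true dip 67°, dip direction 120°

The two traces are lines in the plane: v₁ = (sin 145°·cos 65°, cos 145°·cos 65°, −sin 65°), v₂ = (sin 95°·cos 65°, cos 95°·cos 65°, −sin 65°).
n = v₁ × v₂ = (0.280, -0.162, 0.137) (taken with n_z > 0).
Dip δ = arctan(|n_h|/n_z) = arctan(0.324/0.137) = 67.1°.
Dip direction = atan2(0.280, -0.162) = 120° (azimuth of n's horizontal projection).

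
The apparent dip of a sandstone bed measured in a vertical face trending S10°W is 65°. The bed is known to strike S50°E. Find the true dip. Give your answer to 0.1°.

β = acute angle between strike S50°E and section S10°W = 60°.
tan(true dip) = tan 65° / sin 60° = 2.4763
δ = arctan(2.4763) = 68.01°

68.0°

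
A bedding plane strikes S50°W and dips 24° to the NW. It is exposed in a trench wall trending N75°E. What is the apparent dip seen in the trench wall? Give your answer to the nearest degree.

The section lies 25° from the strike.
tan α = tan 24° × sin 25° = 0.4452 × 0.4226 = 0.1882
apparent dip = arctan 0.1882 = 10.66°

11°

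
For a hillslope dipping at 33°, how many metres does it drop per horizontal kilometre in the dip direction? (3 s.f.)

649 m

drop per km = 1000 × tan 33° = 1000 × 0.6494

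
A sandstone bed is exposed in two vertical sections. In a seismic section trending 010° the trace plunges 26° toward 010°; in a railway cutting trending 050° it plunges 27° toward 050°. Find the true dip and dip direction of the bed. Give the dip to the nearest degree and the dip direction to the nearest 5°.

true dip 28°, dip direction 035°

The two traces are lines in the plane: v₁ = (sin 10°·cos 26°, cos 10°·cos 26°, −sin 26°), v₂ = (sin 50°·cos 27°, cos 50°·cos 27°, −sin 27°).
The plane normal is n = v₁ × v₂ ∝ (0.151, 0.228, 0.515).
True dip = arccos(n_z / |n|) = arccos(0.8830) = 28.0°.
The horizontal component of n points toward azimuth atan2(n_x, n_y) = 33°, the dip direction.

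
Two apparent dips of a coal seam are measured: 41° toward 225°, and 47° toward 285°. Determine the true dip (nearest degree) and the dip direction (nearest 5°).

The two traces are lines in the plane: v₁ = (sin 225°·cos 41°, cos 225°·cos 41°, −sin 41°), v₂ = (sin 285°·cos 47°, cos 285°·cos 47°, −sin 47°).
n = v₁ × v₂ = (-0.506, -0.042, 0.446) (taken with n_z > 0).
tan δ = √(n_x²+n_y²)/n_z = 0.508/0.446, so δ = 48.7°.
Dip direction = azimuth of (n_x, n_y) = atan2(-0.506, -0.042) = 265°.

true dip 49°, dip direction 265°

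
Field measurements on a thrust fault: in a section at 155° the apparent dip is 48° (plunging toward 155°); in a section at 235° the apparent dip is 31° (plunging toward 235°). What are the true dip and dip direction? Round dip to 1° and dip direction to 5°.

Each apparent-dip line lies in the plane. As unit vectors (x east, y north, z up), v₁ plunges 48°→155° and v₂ plunges 31°→235°.
Cross product v₁ × v₂ gives the pole to the plane: n ∝ (0.053, -0.667, 0.565).
tan δ = √(n_x²+n_y²)/n_z = 0.670/0.565, so δ = 49.8°.
The horizontal component of n points toward azimuth atan2(n_x, n_y) = 175°, the dip direction.

true dip 50°, dip direction 175°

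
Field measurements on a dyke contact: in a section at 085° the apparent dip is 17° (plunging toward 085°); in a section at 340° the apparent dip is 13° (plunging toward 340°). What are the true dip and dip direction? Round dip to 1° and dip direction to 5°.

Each apparent-dip line lies in the plane. As unit vectors (x east, y north, z up), v₁ plunges 17°→085° and v₂ plunges 13°→340°.
n = v₁ × v₂ = (0.249, 0.312, 0.900) (taken with n_z > 0).
True dip = arccos(n_z / |n|) = arccos(0.9142) = 23.9°.
Dip direction = atan2(0.249, 0.312) = 39° (azimuth of n's horizontal projection).

true dip 24°, dip direction 040°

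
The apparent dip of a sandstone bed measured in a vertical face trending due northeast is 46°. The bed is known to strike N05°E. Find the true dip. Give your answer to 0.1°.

The section is 40° from the strike.
tan δ = tan α / sin β = tan 46° / sin 40° = 1.0355 / 0.6428 = 1.6110
δ = arctan(1.6110) = 58.17°

58.2°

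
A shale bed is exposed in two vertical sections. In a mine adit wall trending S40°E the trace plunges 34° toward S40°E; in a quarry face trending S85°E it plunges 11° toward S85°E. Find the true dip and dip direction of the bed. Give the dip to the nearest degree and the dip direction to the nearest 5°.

true dip 38°, dip direction 170°

The two traces are lines in the plane: v₁ = (sin 140°·cos 34°, cos 140°·cos 34°, −sin 34°), v₂ = (sin 95°·cos 11°, cos 95°·cos 11°, −sin 11°).
The plane normal is n = v₁ × v₂ ∝ (0.073, -0.445, 0.575).
Dip δ = arctan(|n_h|/n_z) = arctan(0.451/0.575) = 38.1°.
The horizontal component of n points toward azimuth atan2(n_x, n_y) = 171°, the dip direction.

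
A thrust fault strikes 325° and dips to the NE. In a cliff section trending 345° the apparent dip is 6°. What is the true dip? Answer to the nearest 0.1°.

The section is 20° from the strike.
tan δ = tan α / sin β = tan 6° / sin 20° = 0.1051 / 0.3420 = 0.3073
true dip = arctan 0.3073 = 17.08°

17.1°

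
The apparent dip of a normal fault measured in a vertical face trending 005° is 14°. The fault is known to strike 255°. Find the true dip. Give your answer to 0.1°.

14.9°

The section is 70° from the strike.
tan δ = tan α / sin β = tan 14° / sin 70° = 0.2493 / 0.9397 = 0.2653
δ = arctan(0.2653) = 14.86°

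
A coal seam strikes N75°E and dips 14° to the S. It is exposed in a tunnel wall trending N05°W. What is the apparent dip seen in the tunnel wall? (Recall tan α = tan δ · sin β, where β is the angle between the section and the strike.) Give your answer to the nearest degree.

The section lies 80° from the strike.
tan α = tan 14° × sin 80° = 0.2493 × 0.9848 = 0.2455
α = arctan(0.2455) = 13.80°

14°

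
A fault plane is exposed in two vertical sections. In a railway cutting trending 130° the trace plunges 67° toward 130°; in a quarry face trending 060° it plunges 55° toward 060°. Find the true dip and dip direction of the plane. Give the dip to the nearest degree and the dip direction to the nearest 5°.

true dip 68°, dip direction 115°

The two traces are lines in the plane: v₁ = (sin 130°·cos 67°, cos 130°·cos 67°, −sin 67°), v₂ = (sin 60°·cos 55°, cos 60°·cos 55°, −sin 55°).
Cross product v₁ × v₂ gives the pole to the plane: n ∝ (0.470, -0.212, 0.211).
True dip = arccos(n_z / |n|) = arccos(0.3783) = 67.8°.
Dip direction = azimuth of (n_x, n_y) = atan2(0.470, -0.212) = 114°.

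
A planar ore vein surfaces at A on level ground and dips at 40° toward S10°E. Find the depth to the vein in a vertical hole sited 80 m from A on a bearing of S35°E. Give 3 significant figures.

60.8 m

The hole lies 25° from the dip direction, so the down-dip offset is 80 × cos 25° = 72.50 m.
Depth = down-dip offset × tan(dip) = 72.50 × tan 40° = 72.50 × 0.8391
Depth = 60.84 m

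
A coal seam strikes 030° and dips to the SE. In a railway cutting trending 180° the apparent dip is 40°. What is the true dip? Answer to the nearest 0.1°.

β = acute angle between strike 030° and section 180° = 30°.
tan δ = tan α / sin β = tan 40° / sin 30° = 0.8391 / 0.5000 = 1.6782
δ = arctan(1.6782) = 59.21°

59.2°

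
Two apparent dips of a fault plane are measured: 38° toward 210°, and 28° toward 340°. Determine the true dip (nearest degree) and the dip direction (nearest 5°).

true dip 57°, dip direction 270°

Each apparent-dip line lies in the plane. As unit vectors (x east, y north, z up), v₁ plunges 38°→210° and v₂ plunges 28°→340°.
Cross product v₁ × v₂ gives the pole to the plane: n ∝ (-0.831, -0.001, 0.533).
True dip = arccos(n_z / |n|) = arccos(0.5398) = 57.3°.
Dip direction = azimuth of (n_x, n_y) = atan2(-0.831, -0.001) = 270°.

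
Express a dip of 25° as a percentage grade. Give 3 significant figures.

46.6%

grade % = 100 × tan 25° = 100 × 0.4663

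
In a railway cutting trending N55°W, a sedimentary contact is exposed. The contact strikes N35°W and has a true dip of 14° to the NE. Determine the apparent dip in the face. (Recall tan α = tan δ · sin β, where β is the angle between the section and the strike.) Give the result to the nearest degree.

The section lies 20° from the strike.
tan α = tan 14° × sin 20° = 0.2493 × 0.3420 = 0.0853
apparent dip = arctan 0.0853 = 4.87°

5°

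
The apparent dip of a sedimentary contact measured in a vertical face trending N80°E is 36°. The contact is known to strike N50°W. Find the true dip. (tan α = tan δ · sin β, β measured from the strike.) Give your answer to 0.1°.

β = acute angle between strike N50°W and section N80°E = 50°.
tan(true dip) = tan 36° / sin 50° = 0.9484
δ = arctan(0.9484) = 43.48°

43.5°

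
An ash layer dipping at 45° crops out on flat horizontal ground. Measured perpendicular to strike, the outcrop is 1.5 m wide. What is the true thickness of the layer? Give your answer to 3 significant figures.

1.06 m

True thickness t = w · sin(dip) = 1.5 × sin 45°
t = 1.5 × 0.7071 = 1.061 m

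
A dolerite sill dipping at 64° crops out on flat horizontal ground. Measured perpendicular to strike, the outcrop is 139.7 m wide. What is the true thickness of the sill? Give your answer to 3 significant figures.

True thickness t = w · sin(dip) = 139.7 × sin 64°
t = 139.7 × 0.8988 = 125.562 m

126 m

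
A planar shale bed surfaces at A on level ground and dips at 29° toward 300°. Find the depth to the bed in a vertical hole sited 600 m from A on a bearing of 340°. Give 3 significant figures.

The hole lies 40° from the dip direction, so the down-dip offset is 600 × cos 40° = 459.63 m.
Depth = down-dip offset × tan(dip) = 459.63 × tan 29° = 459.63 × 0.5543
Depth = 254.78 m

255 m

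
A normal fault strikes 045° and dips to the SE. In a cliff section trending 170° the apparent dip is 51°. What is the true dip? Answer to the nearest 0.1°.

56.4°

The section is 55° from the strike.
tan δ = tan α / sin β = tan 51° / sin 55° = 1.2349 / 0.8192 = 1.5075
true dip = arctan 1.5075 = 56.44°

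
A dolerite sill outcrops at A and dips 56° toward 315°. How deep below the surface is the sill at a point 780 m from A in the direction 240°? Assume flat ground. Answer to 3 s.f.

299 m

The hole lies 75° from the dip direction, so the down-dip offset is 780 × cos 75° = 201.88 m.
Depth = down-dip offset × tan(dip) = 201.88 × tan 56° = 201.88 × 1.4826
Depth = 299.30 m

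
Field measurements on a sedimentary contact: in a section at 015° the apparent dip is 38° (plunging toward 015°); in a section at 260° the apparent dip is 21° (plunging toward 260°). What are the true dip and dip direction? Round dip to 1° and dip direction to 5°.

Each apparent-dip line lies in the plane. As unit vectors (x east, y north, z up), v₁ plunges 38°→015° and v₂ plunges 21°→260°.
Cross product v₁ × v₂ gives the pole to the plane: n ∝ (-0.373, 0.639, 0.667).
True dip = arccos(n_z / |n|) = arccos(0.6695) = 48.0°.
Dip direction = azimuth of (n_x, n_y) = atan2(-0.373, 0.639) = 330°.

true dip 48°, dip direction 330°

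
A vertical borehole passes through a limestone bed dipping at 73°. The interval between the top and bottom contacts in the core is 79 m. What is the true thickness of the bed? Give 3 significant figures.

23.1 m

True thickness t = h · cos(dip) = 79 × cos 73°
t = 79 × 0.2924 = 23.097 m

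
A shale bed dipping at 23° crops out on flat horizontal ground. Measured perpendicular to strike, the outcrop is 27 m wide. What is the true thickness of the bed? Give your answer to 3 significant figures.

True thickness t = w · sin(dip) = 27 × sin 23°
t = 27 × 0.3907 = 10.550 m

10.5 m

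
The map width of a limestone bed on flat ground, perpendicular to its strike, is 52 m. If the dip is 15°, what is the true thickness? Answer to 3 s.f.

13.5 m

True thickness t = w · sin(dip) = 52 × sin 15°
t = 52 × 0.2588 = 13.459 m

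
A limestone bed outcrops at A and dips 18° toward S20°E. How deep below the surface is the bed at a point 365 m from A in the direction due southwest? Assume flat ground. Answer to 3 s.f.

The hole lies 65° from the dip direction, so the down-dip offset is 365 × cos 65° = 154.26 m.
Depth = down-dip offset × tan(dip) = 154.26 × tan 18° = 154.26 × 0.3249
Depth = 50.12 m

50.1 m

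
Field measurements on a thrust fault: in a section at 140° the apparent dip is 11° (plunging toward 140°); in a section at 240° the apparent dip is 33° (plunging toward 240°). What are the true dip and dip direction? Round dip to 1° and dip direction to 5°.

Each apparent-dip line lies in the plane. As unit vectors (x east, y north, z up), v₁ plunges 11°→140° and v₂ plunges 33°→240°.
n = v₁ × v₂ = (-0.330, -0.482, 0.811) (taken with n_z > 0).
tan δ = √(n_x²+n_y²)/n_z = 0.584/0.811, so δ = 35.8°.
Dip direction = atan2(-0.330, -0.482) = 214° (azimuth of n's horizontal projection).

true dip 36°, dip direction 215°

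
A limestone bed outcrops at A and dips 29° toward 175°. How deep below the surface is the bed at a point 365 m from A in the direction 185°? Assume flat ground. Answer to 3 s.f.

The hole lies 10° from the dip direction, so the down-dip offset is 365 × cos 10° = 359.45 m.
Depth = down-dip offset × tan(dip) = 359.45 × tan 29° = 359.45 × 0.5543
Depth = 199.25 m

199 m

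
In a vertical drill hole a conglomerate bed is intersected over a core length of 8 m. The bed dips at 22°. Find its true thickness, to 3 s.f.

True thickness t = h · cos(dip) = 8 × cos 22°
t = 8 × 0.9272 = 7.417 m

7.42 m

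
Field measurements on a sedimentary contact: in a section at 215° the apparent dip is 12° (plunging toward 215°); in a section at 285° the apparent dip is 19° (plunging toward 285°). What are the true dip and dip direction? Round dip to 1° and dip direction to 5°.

true dip 20°, dip direction 270°

Represent each trace as a vector plunging at its apparent dip toward its trend (east-north-up frame): v₁ = (-0.561, -0.801, -0.208), v₂ = (-0.913, 0.245, -0.326).
Cross product v₁ × v₂ gives the pole to the plane: n ∝ (-0.312, -0.007, 0.869).
tan δ = √(n_x²+n_y²)/n_z = 0.312/0.869, so δ = 19.7°.
Dip direction = azimuth of (n_x, n_y) = atan2(-0.312, -0.007) = 269°.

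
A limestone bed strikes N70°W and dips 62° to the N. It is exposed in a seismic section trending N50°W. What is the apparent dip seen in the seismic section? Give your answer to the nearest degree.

The strike is N70°W and the section trends N50°W; the acute angle between them is β = 20°.
tan(apparent dip) = tan 62° · sin 20° = 0.6432
α = arctan(0.6432) = 32.75°

33°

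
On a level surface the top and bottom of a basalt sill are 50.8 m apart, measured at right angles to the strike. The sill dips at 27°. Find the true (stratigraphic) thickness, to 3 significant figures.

True thickness t = w · sin(dip) = 50.8 × sin 27°
t = 50.8 × 0.4540 = 23.063 m

23.1 m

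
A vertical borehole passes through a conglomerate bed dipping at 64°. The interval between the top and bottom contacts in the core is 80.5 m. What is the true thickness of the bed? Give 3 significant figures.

True thickness t = h · cos(dip) = 80.5 × cos 64°
t = 80.5 × 0.4384 = 35.289 m

35.3 m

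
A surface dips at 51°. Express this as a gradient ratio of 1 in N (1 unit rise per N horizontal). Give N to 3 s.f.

1 in 0.810

1 : N means tan θ = 1/N, so N = 1/tan 51° = 1/1.2349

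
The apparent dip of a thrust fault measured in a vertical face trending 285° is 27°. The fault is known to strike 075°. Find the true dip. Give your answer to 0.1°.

The section is 30° from the strike.
tan δ = tan α / sin β = tan 27° / sin 30° = 0.5095 / 0.5000 = 1.0191
true dip = arctan 1.0191 = 45.54°

45.5°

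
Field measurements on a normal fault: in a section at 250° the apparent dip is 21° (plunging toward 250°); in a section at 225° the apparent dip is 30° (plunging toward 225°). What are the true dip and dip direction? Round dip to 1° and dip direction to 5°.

Each apparent-dip line lies in the plane. As unit vectors (x east, y north, z up), v₁ plunges 21°→250° and v₂ plunges 30°→225°.
The plane normal is n = v₁ × v₂ ∝ (-0.060, -0.219, 0.342).
True dip = arccos(n_z / |n|) = arccos(0.8327) = 33.6°.
The horizontal component of n points toward azimuth atan2(n_x, n_y) = 195°, the dip direction.

true dip 34°, dip direction 195°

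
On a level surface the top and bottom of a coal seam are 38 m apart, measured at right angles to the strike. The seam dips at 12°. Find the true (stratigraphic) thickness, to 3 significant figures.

True thickness t = w · sin(dip) = 38 × sin 12°
t = 38 × 0.2079 = 7.901 m

7.90 m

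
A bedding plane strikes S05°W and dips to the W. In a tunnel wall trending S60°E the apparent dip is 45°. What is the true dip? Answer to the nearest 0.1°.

β = acute angle between strike S05°W and section S60°E = 65°.
tan δ = tan α / sin β = tan 45° / sin 65° = 1.0000 / 0.9063 = 1.1034
true dip = arctan 1.1034 = 47.81°

47.8°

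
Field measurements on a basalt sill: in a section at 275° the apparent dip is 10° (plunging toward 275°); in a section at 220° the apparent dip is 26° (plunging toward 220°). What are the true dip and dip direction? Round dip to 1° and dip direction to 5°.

true dip 27°, dip direction 205°

Each apparent-dip line lies in the plane. As unit vectors (x east, y north, z up), v₁ plunges 10°→275° and v₂ plunges 26°→220°.
Cross product v₁ × v₂ gives the pole to the plane: n ∝ (-0.157, -0.330, 0.725).
True dip = arccos(n_z / |n|) = arccos(0.8931) = 26.7°.
The horizontal component of n points toward azimuth atan2(n_x, n_y) = 205°, the dip direction.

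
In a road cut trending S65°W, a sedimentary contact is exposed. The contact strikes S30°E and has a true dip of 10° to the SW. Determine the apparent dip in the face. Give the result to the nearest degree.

10°

Angle between strike (S30°E) and section (S65°W): β = 85°.
tan(apparent dip) = tan 10° · sin 85° = 0.1757
α = arctan(0.1757) = 9.96°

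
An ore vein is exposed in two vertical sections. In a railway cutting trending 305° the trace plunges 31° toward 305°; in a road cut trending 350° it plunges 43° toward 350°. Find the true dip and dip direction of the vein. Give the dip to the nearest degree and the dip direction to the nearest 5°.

true dip 43°, dip direction 355°

Each apparent-dip line lies in the plane. As unit vectors (x east, y north, z up), v₁ plunges 31°→305° and v₂ plunges 43°→350°.
n = v₁ × v₂ = (-0.036, 0.413, 0.443) (taken with n_z > 0).
tan δ = √(n_x²+n_y²)/n_z = 0.415/0.443, so δ = 43.1°.
Dip direction = atan2(-0.036, 0.413) = 355° (azimuth of n's horizontal projection).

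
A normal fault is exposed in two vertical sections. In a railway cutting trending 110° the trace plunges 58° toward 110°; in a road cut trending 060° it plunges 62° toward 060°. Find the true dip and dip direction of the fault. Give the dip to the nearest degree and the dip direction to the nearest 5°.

The two traces are lines in the plane: v₁ = (sin 110°·cos 58°, cos 110°·cos 58°, −sin 58°), v₂ = (sin 60°·cos 62°, cos 60°·cos 62°, −sin 62°).
Cross product v₁ × v₂ gives the pole to the plane: n ∝ (0.359, 0.095, 0.191).
Dip δ = arctan(|n_h|/n_z) = arctan(0.371/0.191) = 62.8°.
Dip direction = azimuth of (n_x, n_y) = atan2(0.359, 0.095) = 75°.

true dip 63°, dip direction 075°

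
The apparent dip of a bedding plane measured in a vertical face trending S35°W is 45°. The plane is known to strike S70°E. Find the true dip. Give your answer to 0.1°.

The section is 75° from the strike.
tan δ = tan α / sin β = tan 45° / sin 75° = 1.0000 / 0.9659 = 1.0353
δ = arctan(1.0353) = 45.99°

46.0°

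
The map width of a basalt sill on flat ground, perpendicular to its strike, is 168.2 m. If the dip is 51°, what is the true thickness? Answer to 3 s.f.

131 m

True thickness t = w · sin(dip) = 168.2 × sin 51°
t = 168.2 × 0.7771 = 130.716 m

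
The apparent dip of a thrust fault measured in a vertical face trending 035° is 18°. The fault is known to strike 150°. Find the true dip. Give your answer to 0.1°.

The section is 65° from the strike.
tan(true dip) = tan 18° / sin 65° = 0.3585
true dip = arctan 0.3585 = 19.72°

19.7°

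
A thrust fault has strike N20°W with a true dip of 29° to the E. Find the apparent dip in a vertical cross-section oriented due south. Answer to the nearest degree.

11°

The strike is N20°W and the section trends due south; the acute angle between them is β = 20°.
tan α = tan 29° × sin 20° = 0.5543 × 0.3420 = 0.1896
α = arctan(0.1896) = 10.74°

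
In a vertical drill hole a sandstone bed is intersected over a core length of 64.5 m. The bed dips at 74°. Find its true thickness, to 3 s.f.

17.8 m

True thickness t = h · cos(dip) = 64.5 × cos 74°
t = 64.5 × 0.2756 = 17.779 m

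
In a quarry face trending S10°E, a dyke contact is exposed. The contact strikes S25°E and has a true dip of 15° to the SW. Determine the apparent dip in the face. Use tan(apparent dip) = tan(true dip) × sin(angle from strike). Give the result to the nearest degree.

Angle between strike (S25°E) and section (S10°E): β = 15°.
tan(apparent dip) = tan 15° · sin 15° = 0.0694
apparent dip = arctan 0.0694 = 3.97°

4°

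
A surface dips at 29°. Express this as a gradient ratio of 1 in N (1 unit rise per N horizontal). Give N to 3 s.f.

1 : N means tan θ = 1/N, so N = 1/tan 29° = 1/0.5543

1 in 1.80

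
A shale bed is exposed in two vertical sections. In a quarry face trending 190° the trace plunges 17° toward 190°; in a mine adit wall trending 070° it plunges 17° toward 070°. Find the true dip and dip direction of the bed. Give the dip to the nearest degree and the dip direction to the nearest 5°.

Represent each trace as a vector plunging at its apparent dip toward its trend (east-north-up frame): v₁ = (-0.166, -0.942, -0.292), v₂ = (0.899, 0.327, -0.292).
n = v₁ × v₂ = (0.371, -0.311, 0.792) (taken with n_z > 0).
True dip = arccos(n_z / |n|) = arccos(0.8531) = 31.4°.
The horizontal component of n points toward azimuth atan2(n_x, n_y) = 130°, the dip direction.

true dip 31°, dip direction 130°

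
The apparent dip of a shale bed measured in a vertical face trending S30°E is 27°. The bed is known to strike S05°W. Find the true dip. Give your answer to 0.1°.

The section is 35° from the strike.
tan δ = tan α / sin β = tan 27° / sin 35° = 0.5095 / 0.5736 = 0.8883
true dip = arctan 0.8883 = 41.62°

41.6°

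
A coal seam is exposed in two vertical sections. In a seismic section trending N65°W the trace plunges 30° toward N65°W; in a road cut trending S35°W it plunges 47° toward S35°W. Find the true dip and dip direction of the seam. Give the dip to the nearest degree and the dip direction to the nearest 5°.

Represent each trace as a vector plunging at its apparent dip toward its trend (east-north-up frame): v₁ = (-0.785, 0.366, -0.500), v₂ = (-0.391, -0.559, -0.731).
The plane normal is n = v₁ × v₂ ∝ (-0.547, -0.378, 0.582).
tan δ = √(n_x²+n_y²)/n_z = 0.665/0.582, so δ = 48.8°.
Dip direction = azimuth of (n_x, n_y) = atan2(-0.547, -0.378) = 235°.

true dip 49°, dip direction 235°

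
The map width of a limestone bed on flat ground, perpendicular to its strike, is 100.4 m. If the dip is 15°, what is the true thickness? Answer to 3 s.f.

26.0 m

True thickness t = w · sin(dip) = 100.4 × sin 15°
t = 100.4 × 0.2588 = 25.985 m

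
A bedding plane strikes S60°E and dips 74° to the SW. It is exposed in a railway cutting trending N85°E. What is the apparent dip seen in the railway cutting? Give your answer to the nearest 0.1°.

63.4°

Angle between strike (S60°E) and section (N85°E): β = 35°.
tan(apparent dip) = tan 74° · sin 35° = 2.0003
α = arctan(2.0003) = 63.44°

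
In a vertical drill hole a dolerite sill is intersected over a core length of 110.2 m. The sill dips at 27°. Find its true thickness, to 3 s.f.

True thickness t = h · cos(dip) = 110.2 × cos 27°
t = 110.2 × 0.8910 = 98.189 m

98.2 m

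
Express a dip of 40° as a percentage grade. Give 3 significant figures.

grade % = 100 × tan 40° = 100 × 0.8391

83.9%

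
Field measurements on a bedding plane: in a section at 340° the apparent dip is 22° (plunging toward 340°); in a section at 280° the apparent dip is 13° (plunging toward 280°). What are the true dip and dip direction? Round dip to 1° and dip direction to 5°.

Each apparent-dip line lies in the plane. As unit vectors (x east, y north, z up), v₁ plunges 22°→340° and v₂ plunges 13°→280°.
The plane normal is n = v₁ × v₂ ∝ (-0.133, 0.288, 0.782).
tan δ = √(n_x²+n_y²)/n_z = 0.317/0.782, so δ = 22.1°.
The horizontal component of n points toward azimuth atan2(n_x, n_y) = 335°, the dip direction.

true dip 22°, dip direction 335°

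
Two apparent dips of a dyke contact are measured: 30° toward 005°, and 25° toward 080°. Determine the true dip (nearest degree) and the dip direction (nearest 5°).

The two traces are lines in the plane: v₁ = (sin 5°·cos 30°, cos 5°·cos 30°, −sin 30°), v₂ = (sin 80°·cos 25°, cos 80°·cos 25°, −sin 25°).
Cross product v₁ × v₂ gives the pole to the plane: n ∝ (0.286, 0.414, 0.758).
tan δ = √(n_x²+n_y²)/n_z = 0.503/0.758, so δ = 33.6°.
Dip direction = azimuth of (n_x, n_y) = atan2(0.286, 0.414) = 35°.

true dip 34°, dip direction 035°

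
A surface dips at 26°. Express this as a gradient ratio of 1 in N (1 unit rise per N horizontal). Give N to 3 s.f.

1 in 2.05

1 : N means tan θ = 1/N, so N = 1/tan 26° = 1/0.4877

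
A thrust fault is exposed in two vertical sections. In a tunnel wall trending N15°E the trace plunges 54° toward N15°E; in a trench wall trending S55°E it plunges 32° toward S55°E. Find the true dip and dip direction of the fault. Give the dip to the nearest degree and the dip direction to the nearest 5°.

Each apparent-dip line lies in the plane. As unit vectors (x east, y north, z up), v₁ plunges 54°→N15°E and v₂ plunges 32°→S55°E.
The plane normal is n = v₁ × v₂ ∝ (0.694, 0.481, 0.468).
tan δ = √(n_x²+n_y²)/n_z = 0.845/0.468, so δ = 61.0°.
Dip direction = atan2(0.694, 0.481) = 55° (azimuth of n's horizontal projection).

true dip 61°, dip direction 055°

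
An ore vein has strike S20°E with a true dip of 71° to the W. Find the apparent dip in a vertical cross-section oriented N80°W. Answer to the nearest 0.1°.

Angle between strike (S20°E) and section (N80°W): β = 60°.
tan α = tan 71° × sin 60° = 2.9042 × 0.8660 = 2.5151
α = arctan(2.5151) = 68.32°

68.3°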